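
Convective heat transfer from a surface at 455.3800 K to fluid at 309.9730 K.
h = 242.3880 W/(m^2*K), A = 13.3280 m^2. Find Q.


dT = 145.4070 K
Q = 242.3880 * 13.3280 * 145.4070 = 469744.1860 W

469744.1860 W


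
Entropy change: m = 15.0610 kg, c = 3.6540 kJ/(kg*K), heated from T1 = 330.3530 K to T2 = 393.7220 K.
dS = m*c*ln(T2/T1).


T2/T1 = 1.1918
ln(T2/T1) = 0.1755
dS = 15.0610 * 3.6540 * 0.1755 = 9.6574 kJ/K

9.6574 kJ/K


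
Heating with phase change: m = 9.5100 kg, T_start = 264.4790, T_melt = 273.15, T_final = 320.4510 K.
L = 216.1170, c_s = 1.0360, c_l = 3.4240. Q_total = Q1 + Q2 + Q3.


Q1 (sensible, solid) = 9.5100 * 1.0360 * 8.6710 = 85.4298 kJ
Q2 (latent) = 9.5100 * 216.1170 = 2055.2727 kJ
Q3 (sensible, liquid) = 9.5100 * 3.4240 * 47.3010 = 1540.2265 kJ
Q_total = 3680.9290 kJ

3680.9290 kJ


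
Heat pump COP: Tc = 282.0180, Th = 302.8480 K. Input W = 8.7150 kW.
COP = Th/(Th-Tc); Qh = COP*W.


COP = 302.8480 / 20.8300 = 14.5390
Qh = 14.5390 * 8.7150 = 126.7076 kW

COP = 14.5390, Qh = 126.7076 kW


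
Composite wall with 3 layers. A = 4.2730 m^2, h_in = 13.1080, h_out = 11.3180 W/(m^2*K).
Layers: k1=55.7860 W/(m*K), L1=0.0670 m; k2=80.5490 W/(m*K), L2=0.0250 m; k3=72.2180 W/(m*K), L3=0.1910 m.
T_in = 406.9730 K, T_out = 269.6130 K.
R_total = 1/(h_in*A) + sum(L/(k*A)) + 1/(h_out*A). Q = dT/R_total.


R_conv_in = 1/(13.1080*4.2730) = 0.0179
R_1 = 0.0670/(55.7860*4.2730) = 0.0003
R_2 = 0.0250/(80.5490*4.2730) = 7.2635e-05
R_3 = 0.1910/(72.2180*4.2730) = 0.0006
R_conv_out = 1/(11.3180*4.2730) = 0.0207
R_total = 0.0395 K/W
Q = 137.3600 / 0.0395 = 3477.1227 W

R_total = 0.0395 K/W, Q = 3477.1227 W


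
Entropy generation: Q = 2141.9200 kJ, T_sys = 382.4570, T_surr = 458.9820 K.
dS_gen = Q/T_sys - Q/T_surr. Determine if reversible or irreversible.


dS_sys = 2141.9200/382.4570 = 5.6004 kJ/K
dS_surr = -2141.9200/458.9820 = -4.6667 kJ/K
dS_gen = 5.6004 - 4.6667 = 0.9337 kJ/K (irreversible)

dS_gen = 0.9337 kJ/K, irreversible


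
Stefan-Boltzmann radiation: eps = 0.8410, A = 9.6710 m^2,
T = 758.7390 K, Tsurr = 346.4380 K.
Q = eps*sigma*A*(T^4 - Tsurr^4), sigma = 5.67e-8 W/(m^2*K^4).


T^4 = 3.3141e+11
Tsurr^4 = 1.4405e+10
Q = 0.8410 * 5.67e-8 * 9.6710 * 3.1701e+11 = 146191.2109 W

146191.2109 W


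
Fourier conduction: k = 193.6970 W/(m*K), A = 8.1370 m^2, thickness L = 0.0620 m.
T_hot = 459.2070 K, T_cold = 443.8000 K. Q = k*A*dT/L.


dT = 15.4070 K
Q = 193.6970 * 8.1370 * 15.4070 / 0.0620 = 391663.9535 W

391663.9535 W


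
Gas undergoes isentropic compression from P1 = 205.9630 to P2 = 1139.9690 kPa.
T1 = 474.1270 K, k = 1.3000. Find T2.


(k-1)/k = 0.2308
(P2/P1)^exp = 1.4842
T2 = 474.1270 * 1.4842 = 703.6881 K

703.6881 K


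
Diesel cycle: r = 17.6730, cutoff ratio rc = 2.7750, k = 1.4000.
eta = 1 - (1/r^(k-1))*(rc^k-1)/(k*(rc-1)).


r^(k-1) = 3.1545
rc^k = 4.1742
eta = 0.5951 = 59.5073%

59.5073%


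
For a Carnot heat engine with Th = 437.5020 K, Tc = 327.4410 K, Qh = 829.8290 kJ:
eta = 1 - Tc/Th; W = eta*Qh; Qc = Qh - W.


eta = 1 - 327.4410/437.5020 = 0.2516
W = 0.2516 * 829.8290 = 208.7575 kJ
Qc = 829.8290 - 208.7575 = 621.0715 kJ

eta = 25.1567%, W = 208.7575 kJ, Qc = 621.0715 kJ


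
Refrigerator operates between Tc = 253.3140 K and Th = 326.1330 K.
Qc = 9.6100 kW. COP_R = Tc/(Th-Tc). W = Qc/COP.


COP = 253.3140 / 72.8190 = 3.4787
W = 9.6100 / 3.4787 = 2.7625 kW

COP = 3.4787, W = 2.7625 kW


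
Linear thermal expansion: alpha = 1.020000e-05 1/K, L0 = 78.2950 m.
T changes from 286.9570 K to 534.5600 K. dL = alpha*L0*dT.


dT = 247.6030 K
dL = 1.020000e-05 * 78.2950 * 247.6030 = 0.197738 m
L_final = 78.492738 m

dL = 0.197738 m


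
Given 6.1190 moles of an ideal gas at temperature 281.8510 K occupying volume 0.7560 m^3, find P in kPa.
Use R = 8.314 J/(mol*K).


P = nRT/V = 6.1190 * 8.314 * 281.8510 / 0.7560
= 14338.7091 / 0.7560 = 18966.5464 Pa = 18.9665 kPa

18.9665 kPa


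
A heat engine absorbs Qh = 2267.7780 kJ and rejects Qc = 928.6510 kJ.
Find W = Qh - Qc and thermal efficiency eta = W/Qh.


W = 2267.7780 - 928.6510 = 1339.1270 kJ
eta = 1339.1270 / 2267.7780 = 0.5905 = 59.0502%

W = 1339.1270 kJ, eta = 59.0502%


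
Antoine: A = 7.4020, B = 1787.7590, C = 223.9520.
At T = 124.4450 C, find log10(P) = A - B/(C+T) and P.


C+T = 348.3970
B/(C+T) = 5.1314
log10(P) = 7.4020 - 5.1314 = 2.2706
P = 10^2.2706 = 186.4728 mmHg

186.4728 mmHg


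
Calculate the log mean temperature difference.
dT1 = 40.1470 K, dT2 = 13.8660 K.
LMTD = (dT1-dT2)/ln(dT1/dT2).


dT1/dT2 = 2.8954
ln(dT1/dT2) = 1.0631
LMTD = 26.2810 / 1.0631 = 24.7209 K

24.7209 K


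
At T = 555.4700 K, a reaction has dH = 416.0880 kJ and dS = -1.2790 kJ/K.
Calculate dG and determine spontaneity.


T*dS = 555.4700 * -1.2790 = -710.4461 kJ
dG = 416.0880 + 710.4461 = 1126.5341 kJ (non-spontaneous)

dG = 1126.5341 kJ, non-spontaneous


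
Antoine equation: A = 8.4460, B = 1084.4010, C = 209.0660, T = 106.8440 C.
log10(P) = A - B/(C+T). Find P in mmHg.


C+T = 315.9100
B/(C+T) = 3.4326
log10(P) = 8.4460 - 3.4326 = 5.0134
P = 10^5.0134 = 103127.2932 mmHg

103127.2932 mmHg


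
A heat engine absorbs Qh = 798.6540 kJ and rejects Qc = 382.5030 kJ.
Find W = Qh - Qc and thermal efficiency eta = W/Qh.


W = 798.6540 - 382.5030 = 416.1510 kJ
eta = 416.1510 / 798.6540 = 0.5211 = 52.1065%

W = 416.1510 kJ, eta = 52.1065%


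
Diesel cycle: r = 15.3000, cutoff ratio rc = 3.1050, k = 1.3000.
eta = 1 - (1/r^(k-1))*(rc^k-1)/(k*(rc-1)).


r^(k-1) = 2.2668
rc^k = 4.3619
eta = 0.4580 = 45.8015%

45.8015%


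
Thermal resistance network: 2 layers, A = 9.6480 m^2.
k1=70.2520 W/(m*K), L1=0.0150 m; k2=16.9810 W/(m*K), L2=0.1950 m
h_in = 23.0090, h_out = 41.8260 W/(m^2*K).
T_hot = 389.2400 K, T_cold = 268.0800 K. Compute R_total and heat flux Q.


R_conv_in = 1/(23.0090*9.6480) = 0.0045
R_1 = 0.0150/(70.2520*9.6480) = 2.2131e-05
R_2 = 0.1950/(16.9810*9.6480) = 0.0012
R_conv_out = 1/(41.8260*9.6480) = 0.0025
R_total = 0.0082 K/W
Q = 121.1600 / 0.0082 = 14784.3616 W

R_total = 0.0082 K/W, Q = 14784.3616 W


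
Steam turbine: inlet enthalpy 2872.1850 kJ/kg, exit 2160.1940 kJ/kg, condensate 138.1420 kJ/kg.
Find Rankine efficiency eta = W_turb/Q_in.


W = 711.9910 kJ/kg
Q_in = 2734.0430 kJ/kg
eta = 0.2604 = 26.0417%

eta = 26.0417%


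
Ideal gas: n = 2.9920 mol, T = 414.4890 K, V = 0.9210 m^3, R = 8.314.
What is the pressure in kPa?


P = nRT/V = 2.9920 * 8.314 * 414.4890 / 0.9210
= 10310.6161 / 0.9210 = 11195.0230 Pa = 11.1950 kPa

11.1950 kPa


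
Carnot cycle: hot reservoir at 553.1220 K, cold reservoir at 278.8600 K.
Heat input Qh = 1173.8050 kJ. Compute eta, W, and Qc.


eta = 1 - 278.8600/553.1220 = 0.4958
W = 0.4958 * 1173.8050 = 582.0237 kJ
Qc = 1173.8050 - 582.0237 = 591.7813 kJ

eta = 49.5844%, W = 582.0237 kJ, Qc = 591.7813 kJ


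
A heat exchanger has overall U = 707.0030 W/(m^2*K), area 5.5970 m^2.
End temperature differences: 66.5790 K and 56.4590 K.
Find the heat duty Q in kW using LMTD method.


LMTD = 61.3800 K
Q = 707.0030 * 5.5970 * 61.3800 = 242886.6140 W = 242.8866 kW

242.8866 kW


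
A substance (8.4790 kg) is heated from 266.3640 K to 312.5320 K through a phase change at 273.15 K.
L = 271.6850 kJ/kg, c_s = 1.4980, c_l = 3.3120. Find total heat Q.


Q1 (sensible, solid) = 8.4790 * 1.4980 * 6.7860 = 86.1927 kJ
Q2 (latent) = 8.4790 * 271.6850 = 2303.6171 kJ
Q3 (sensible, liquid) = 8.4790 * 3.3120 * 39.3820 = 1105.9430 kJ
Q_total = 3495.7527 kJ

3495.7527 kJ


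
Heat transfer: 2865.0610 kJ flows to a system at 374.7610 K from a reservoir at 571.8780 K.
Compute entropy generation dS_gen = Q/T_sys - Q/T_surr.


dS_sys = 2865.0610/374.7610 = 7.6450 kJ/K
dS_surr = -2865.0610/571.8780 = -5.0099 kJ/K
dS_gen = 7.6450 - 5.0099 = 2.6351 kJ/K (irreversible)

dS_gen = 2.6351 kJ/K, irreversible


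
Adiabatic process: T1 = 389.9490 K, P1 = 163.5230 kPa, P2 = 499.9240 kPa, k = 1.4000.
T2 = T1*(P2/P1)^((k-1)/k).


(k-1)/k = 0.2857
(P2/P1)^exp = 1.3761
T2 = 389.9490 * 1.3761 = 536.6265 K

536.6265 K


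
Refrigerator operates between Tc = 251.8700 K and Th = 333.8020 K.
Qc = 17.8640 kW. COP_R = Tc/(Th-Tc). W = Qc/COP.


COP = 251.8700 / 81.9320 = 3.0741
W = 17.8640 / 3.0741 = 5.8111 kW

COP = 3.0741, W = 5.8111 kW


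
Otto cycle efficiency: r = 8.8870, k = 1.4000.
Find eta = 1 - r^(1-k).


r^(k-1) = 2.3961
eta = 1 - 1/2.3961 = 0.5827 = 58.2652%

58.2652%


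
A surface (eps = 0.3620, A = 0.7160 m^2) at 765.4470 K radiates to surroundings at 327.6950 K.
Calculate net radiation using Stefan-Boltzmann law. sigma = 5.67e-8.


T^4 = 3.4329e+11
Tsurr^4 = 1.1531e+10
Q = 0.3620 * 5.67e-8 * 0.7160 * 3.3176e+11 = 4875.5797 W

4875.5797 W


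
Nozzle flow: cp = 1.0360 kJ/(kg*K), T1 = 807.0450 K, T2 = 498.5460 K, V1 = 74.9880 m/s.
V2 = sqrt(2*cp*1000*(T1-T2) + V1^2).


dT = 308.4990 K
2*cp*1000*dT = 639209.9280
V1^2 = 5623.2001
V2 = sqrt(644833.1281) = 803.0150 m/s

803.0150 m/s


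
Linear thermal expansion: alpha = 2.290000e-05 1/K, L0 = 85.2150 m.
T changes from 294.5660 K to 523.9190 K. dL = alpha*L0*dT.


dT = 229.3530 K
dL = 2.290000e-05 * 85.2150 * 229.3530 = 0.447565 m
L_final = 85.662565 m

dL = 0.447565 m


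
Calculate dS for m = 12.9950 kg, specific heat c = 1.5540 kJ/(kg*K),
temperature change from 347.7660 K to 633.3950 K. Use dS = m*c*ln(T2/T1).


T2/T1 = 1.8213
ln(T2/T1) = 0.5996
dS = 12.9950 * 1.5540 * 0.5996 = 12.1077 kJ/K

12.1077 kJ/K


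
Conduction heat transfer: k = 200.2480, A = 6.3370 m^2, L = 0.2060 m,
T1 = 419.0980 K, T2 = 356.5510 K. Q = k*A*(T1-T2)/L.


dT = 62.5470 K
Q = 200.2480 * 6.3370 * 62.5470 / 0.2060 = 385293.0348 W

385293.0348 W


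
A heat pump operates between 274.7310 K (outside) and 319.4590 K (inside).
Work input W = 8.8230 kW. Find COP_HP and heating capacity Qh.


COP = 319.4590 / 44.7280 = 7.1423
Qh = 7.1423 * 8.8230 = 63.0162 kW

COP = 7.1423, Qh = 63.0162 kW


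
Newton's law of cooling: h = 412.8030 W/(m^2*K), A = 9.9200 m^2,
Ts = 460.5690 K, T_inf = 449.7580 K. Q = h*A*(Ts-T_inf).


dT = 10.8110 K
Q = 412.8030 * 9.9200 * 10.8110 = 44271.1073 W

44271.1073 W


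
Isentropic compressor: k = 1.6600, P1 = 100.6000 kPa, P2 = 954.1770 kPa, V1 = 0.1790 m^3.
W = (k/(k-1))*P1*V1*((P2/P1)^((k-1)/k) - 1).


(k-1)/k = 0.3976
(P2/P1)^exp = 2.4460
W = 2.5152 * 100.6000 * 0.1790 * (2.4460 - 1) = 65.4917 kJ

65.4917 kJ


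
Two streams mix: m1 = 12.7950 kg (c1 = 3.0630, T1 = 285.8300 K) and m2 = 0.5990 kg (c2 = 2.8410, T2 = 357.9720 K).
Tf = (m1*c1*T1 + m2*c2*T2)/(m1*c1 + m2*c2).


num = 11811.1699
den = 40.8928
Tf = 288.8322 K

288.8322 K


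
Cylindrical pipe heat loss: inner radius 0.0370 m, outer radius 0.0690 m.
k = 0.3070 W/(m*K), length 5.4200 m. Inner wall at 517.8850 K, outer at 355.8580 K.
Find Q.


dT = 162.0270 K
ln(ro/ri) = 0.6232
Q = 2*pi*0.3070*5.4200*162.0270 / 0.6232 = 2718.2252 W

2718.2252 W


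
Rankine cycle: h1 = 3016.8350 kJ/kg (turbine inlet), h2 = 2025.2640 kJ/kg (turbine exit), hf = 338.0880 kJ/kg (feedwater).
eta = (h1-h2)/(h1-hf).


W = 991.5710 kJ/kg
Q_in = 2678.7470 kJ/kg
eta = 0.3702 = 37.0162%

eta = 37.0162%


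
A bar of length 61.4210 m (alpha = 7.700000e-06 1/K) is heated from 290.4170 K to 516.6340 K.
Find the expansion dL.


dT = 226.2170 K
dL = 7.700000e-06 * 61.4210 * 226.2170 = 0.106987 m
L_final = 61.527987 m

dL = 0.106987 m


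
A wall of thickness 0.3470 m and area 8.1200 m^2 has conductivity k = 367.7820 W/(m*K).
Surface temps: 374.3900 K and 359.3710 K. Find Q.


dT = 15.0190 K
Q = 367.7820 * 8.1200 * 15.0190 / 0.3470 = 129258.1816 W

129258.1816 W


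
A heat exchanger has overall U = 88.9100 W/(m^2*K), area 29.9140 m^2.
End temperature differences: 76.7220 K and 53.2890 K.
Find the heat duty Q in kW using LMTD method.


LMTD = 64.2954 K
Q = 88.9100 * 29.9140 * 64.2954 = 171003.4323 W = 171.0034 kW

171.0034 kW


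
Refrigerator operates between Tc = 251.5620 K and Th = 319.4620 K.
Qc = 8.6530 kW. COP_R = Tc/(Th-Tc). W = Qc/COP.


COP = 251.5620 / 67.9000 = 3.7049
W = 8.6530 / 3.7049 = 2.3356 kW

COP = 3.7049, W = 2.3356 kW


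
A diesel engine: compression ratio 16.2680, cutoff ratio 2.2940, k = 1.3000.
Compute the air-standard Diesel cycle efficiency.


r^(k-1) = 2.3089
rc^k = 2.9429
eta = 0.4998 = 49.9774%

49.9774%


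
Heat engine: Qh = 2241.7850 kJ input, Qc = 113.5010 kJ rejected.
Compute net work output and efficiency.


W = 2241.7850 - 113.5010 = 2128.2840 kJ
eta = 2128.2840 / 2241.7850 = 0.9494 = 94.9370%

W = 2128.2840 kJ, eta = 94.9370%


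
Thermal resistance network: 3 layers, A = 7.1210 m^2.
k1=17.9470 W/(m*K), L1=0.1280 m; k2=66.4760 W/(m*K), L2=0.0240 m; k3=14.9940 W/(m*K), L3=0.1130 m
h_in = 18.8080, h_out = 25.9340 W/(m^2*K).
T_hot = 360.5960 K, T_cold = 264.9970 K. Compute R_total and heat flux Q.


R_conv_in = 1/(18.8080*7.1210) = 0.0075
R_1 = 0.1280/(17.9470*7.1210) = 0.0010
R_2 = 0.0240/(66.4760*7.1210) = 5.0700e-05
R_3 = 0.1130/(14.9940*7.1210) = 0.0011
R_conv_out = 1/(25.9340*7.1210) = 0.0054
R_total = 0.0150 K/W
Q = 95.5990 / 0.0150 = 6376.6828 W

R_total = 0.0150 K/W, Q = 6376.6828 W


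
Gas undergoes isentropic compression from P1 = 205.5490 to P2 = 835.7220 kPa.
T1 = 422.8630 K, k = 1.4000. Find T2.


(k-1)/k = 0.2857
(P2/P1)^exp = 1.4929
T2 = 422.8630 * 1.4929 = 631.3084 K

631.3084 K


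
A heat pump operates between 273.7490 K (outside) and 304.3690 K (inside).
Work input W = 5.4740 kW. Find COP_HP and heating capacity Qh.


COP = 304.3690 / 30.6200 = 9.9402
Qh = 9.9402 * 5.4740 = 54.4127 kW

COP = 9.9402, Qh = 54.4127 kW


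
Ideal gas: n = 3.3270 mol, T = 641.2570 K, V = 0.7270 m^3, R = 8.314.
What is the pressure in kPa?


P = nRT/V = 3.3270 * 8.314 * 641.2570 / 0.7270
= 17737.6034 / 0.7270 = 24398.3540 Pa = 24.3984 kPa

24.3984 kPa


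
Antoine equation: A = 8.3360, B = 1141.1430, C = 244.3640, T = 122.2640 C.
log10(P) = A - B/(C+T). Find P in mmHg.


C+T = 366.6280
B/(C+T) = 3.1125
log10(P) = 8.3360 - 3.1125 = 5.2235
P = 10^5.2235 = 167287.5370 mmHg

167287.5370 mmHg


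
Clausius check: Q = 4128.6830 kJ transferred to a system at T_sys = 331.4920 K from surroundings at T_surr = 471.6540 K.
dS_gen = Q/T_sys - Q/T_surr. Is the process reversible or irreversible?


dS_sys = 4128.6830/331.4920 = 12.4548 kJ/K
dS_surr = -4128.6830/471.6540 = -8.7536 kJ/K
dS_gen = 12.4548 - 8.7536 = 3.7012 kJ/K (irreversible)

dS_gen = 3.7012 kJ/K, irreversible


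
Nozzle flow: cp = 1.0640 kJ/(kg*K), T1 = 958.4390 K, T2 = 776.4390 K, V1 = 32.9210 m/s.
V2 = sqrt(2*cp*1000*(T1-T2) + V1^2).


dT = 182.0000 K
2*cp*1000*dT = 387296.0000
V1^2 = 1083.7922
V2 = sqrt(388379.7922) = 623.2012 m/s

623.2012 m/s


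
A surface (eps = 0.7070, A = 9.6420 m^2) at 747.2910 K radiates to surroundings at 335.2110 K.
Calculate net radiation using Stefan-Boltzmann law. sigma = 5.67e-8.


T^4 = 3.1186e+11
Tsurr^4 = 1.2626e+10
Q = 0.7070 * 5.67e-8 * 9.6420 * 2.9923e+11 = 115659.0275 W

115659.0275 W


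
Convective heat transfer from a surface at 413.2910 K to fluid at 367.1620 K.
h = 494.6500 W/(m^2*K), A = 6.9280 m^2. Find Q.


dT = 46.1290 K
Q = 494.6500 * 6.9280 * 46.1290 = 158081.0938 W

158081.0938 W


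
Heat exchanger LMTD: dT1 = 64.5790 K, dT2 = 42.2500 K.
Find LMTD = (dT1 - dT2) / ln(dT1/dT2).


dT1/dT2 = 1.5285
ln(dT1/dT2) = 0.4243
LMTD = 22.3290 / 0.4243 = 52.6274 K

52.6274 K


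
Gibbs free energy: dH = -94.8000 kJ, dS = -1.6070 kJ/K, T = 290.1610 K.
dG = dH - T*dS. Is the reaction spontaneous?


T*dS = 290.1610 * -1.6070 = -466.2887 kJ
dG = -94.8000 + 466.2887 = 371.4887 kJ (non-spontaneous)

dG = 371.4887 kJ, non-spontaneous


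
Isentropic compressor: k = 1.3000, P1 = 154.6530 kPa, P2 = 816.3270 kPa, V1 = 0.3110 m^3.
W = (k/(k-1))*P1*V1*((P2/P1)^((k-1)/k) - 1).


(k-1)/k = 0.2308
(P2/P1)^exp = 1.4680
W = 4.3333 * 154.6530 * 0.3110 * (1.4680 - 1) = 97.5452 kJ

97.5452 kJ


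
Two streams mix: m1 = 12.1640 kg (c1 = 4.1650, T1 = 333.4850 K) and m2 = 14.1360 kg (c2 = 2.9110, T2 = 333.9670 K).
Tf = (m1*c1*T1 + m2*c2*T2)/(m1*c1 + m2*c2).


num = 30638.0779
den = 91.8130
Tf = 333.7010 K

333.7010 K


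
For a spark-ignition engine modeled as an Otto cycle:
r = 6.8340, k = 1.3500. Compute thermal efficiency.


r^(k-1) = 1.9595
eta = 1 - 1/1.9595 = 0.4897 = 48.9655%

48.9655%


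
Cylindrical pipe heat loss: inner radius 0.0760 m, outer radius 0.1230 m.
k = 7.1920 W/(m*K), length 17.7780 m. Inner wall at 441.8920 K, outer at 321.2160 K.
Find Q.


dT = 120.6760 K
ln(ro/ri) = 0.4815
Q = 2*pi*7.1920*17.7780*120.6760 / 0.4815 = 201363.7306 W

201363.7306 W


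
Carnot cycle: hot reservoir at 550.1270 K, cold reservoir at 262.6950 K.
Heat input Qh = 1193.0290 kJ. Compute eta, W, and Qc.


eta = 1 - 262.6950/550.1270 = 0.5225
W = 0.5225 * 1193.0290 = 623.3374 kJ
Qc = 1193.0290 - 623.3374 = 569.6916 kJ

eta = 52.2483%, W = 623.3374 kJ, Qc = 569.6916 kJ


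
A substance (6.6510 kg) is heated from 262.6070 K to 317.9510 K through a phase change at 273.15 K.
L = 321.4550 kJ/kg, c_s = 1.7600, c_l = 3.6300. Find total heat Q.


Q1 (sensible, solid) = 6.6510 * 1.7600 * 10.5430 = 123.4138 kJ
Q2 (latent) = 6.6510 * 321.4550 = 2137.9972 kJ
Q3 (sensible, liquid) = 6.6510 * 3.6300 * 44.8010 = 1081.6364 kJ
Q_total = 3343.0474 kJ

3343.0474 kJ


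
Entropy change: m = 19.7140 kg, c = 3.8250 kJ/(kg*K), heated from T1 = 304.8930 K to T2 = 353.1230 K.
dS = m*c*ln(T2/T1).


T2/T1 = 1.1582
ln(T2/T1) = 0.1469
dS = 19.7140 * 3.8250 * 0.1469 = 11.0738 kJ/K

11.0738 kJ/K


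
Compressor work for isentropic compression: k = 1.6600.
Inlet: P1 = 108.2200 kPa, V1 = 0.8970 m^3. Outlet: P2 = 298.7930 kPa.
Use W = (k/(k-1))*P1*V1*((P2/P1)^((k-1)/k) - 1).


(k-1)/k = 0.3976
(P2/P1)^exp = 1.4975
W = 2.5152 * 108.2200 * 0.8970 * (1.4975 - 1) = 121.4629 kJ

121.4629 kJ


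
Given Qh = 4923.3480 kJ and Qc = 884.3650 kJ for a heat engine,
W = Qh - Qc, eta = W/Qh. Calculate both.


W = 4923.3480 - 884.3650 = 4038.9830 kJ
eta = 4038.9830 / 4923.3480 = 0.8204 = 82.0373%

W = 4038.9830 kJ, eta = 82.0373%


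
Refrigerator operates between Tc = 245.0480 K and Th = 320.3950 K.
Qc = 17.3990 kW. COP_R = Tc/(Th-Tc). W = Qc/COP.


COP = 245.0480 / 75.3470 = 3.2523
W = 17.3990 / 3.2523 = 5.3498 kW

COP = 3.2523, W = 5.3498 kW


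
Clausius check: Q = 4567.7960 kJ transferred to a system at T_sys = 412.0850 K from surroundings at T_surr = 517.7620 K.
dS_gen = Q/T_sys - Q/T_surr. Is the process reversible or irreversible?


dS_sys = 4567.7960/412.0850 = 11.0846 kJ/K
dS_surr = -4567.7960/517.7620 = -8.8222 kJ/K
dS_gen = 11.0846 - 8.8222 = 2.2624 kJ/K (irreversible)

dS_gen = 2.2624 kJ/K, irreversible


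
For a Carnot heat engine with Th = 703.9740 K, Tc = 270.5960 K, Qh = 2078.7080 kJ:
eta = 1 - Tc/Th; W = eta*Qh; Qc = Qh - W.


eta = 1 - 270.5960/703.9740 = 0.6156
W = 0.6156 * 2078.7080 = 1279.6869 kJ
Qc = 2078.7080 - 1279.6869 = 799.0211 kJ

eta = 61.5616%, W = 1279.6869 kJ, Qc = 799.0211 kJ


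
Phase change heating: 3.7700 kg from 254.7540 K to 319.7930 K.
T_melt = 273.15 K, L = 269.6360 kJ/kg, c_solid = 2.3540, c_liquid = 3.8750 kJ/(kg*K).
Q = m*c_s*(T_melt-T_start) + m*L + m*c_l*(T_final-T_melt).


Q1 (sensible, solid) = 3.7700 * 2.3540 * 18.3960 = 163.2568 kJ
Q2 (latent) = 3.7700 * 269.6360 = 1016.5277 kJ
Q3 (sensible, liquid) = 3.7700 * 3.8750 * 46.6430 = 681.3959 kJ
Q_total = 1861.1804 kJ

1861.1804 kJ


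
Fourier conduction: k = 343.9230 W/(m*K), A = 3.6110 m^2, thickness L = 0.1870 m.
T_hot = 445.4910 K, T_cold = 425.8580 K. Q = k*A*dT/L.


dT = 19.6330 K
Q = 343.9230 * 3.6110 * 19.6330 / 0.1870 = 130386.8426 W

130386.8426 W


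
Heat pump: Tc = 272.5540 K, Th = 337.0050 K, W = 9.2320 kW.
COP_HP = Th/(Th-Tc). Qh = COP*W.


COP = 337.0050 / 64.4510 = 5.2289
Qh = 5.2289 * 9.2320 = 48.2728 kW

COP = 5.2289, Qh = 48.2728 kW


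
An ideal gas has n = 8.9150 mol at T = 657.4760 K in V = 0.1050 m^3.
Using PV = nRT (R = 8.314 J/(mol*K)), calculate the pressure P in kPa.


P = nRT/V = 8.9150 * 8.314 * 657.4760 / 0.1050
= 48731.6675 / 0.1050 = 464111.1187 Pa = 464.1111 kPa

464.1111 kPa


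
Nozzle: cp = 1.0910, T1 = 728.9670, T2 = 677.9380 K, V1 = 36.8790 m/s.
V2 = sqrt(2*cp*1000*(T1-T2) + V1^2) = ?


dT = 51.0290 K
2*cp*1000*dT = 111345.2780
V1^2 = 1360.0606
V2 = sqrt(112705.3386) = 335.7162 m/s

335.7162 m/s


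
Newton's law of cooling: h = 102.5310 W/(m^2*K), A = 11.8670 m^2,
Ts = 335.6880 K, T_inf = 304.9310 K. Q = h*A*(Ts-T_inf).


dT = 30.7570 K
Q = 102.5310 * 11.8670 * 30.7570 = 37423.1300 W

37423.1300 W


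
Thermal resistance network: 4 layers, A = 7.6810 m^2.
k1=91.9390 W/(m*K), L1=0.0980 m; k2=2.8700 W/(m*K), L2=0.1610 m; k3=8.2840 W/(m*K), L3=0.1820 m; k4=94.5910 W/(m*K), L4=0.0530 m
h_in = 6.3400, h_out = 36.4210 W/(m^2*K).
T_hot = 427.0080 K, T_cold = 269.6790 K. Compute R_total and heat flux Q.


R_conv_in = 1/(6.3400*7.6810) = 0.0205
R_1 = 0.0980/(91.9390*7.6810) = 0.0001
R_2 = 0.1610/(2.8700*7.6810) = 0.0073
R_3 = 0.1820/(8.2840*7.6810) = 0.0029
R_4 = 0.0530/(94.5910*7.6810) = 7.2947e-05
R_conv_out = 1/(36.4210*7.6810) = 0.0036
R_total = 0.0345 K/W
Q = 157.3290 / 0.0345 = 4562.2451 W

R_total = 0.0345 K/W, Q = 4562.2451 W


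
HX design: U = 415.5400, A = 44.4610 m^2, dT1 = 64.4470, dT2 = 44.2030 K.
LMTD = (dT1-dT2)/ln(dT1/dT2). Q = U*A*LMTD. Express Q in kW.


LMTD = 53.6904 K
Q = 415.5400 * 44.4610 * 53.6904 = 991947.8624 W = 991.9479 kW

991.9479 kW


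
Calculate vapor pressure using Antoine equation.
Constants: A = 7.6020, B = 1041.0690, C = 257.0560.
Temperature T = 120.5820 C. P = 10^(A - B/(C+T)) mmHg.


C+T = 377.6380
B/(C+T) = 2.7568
log10(P) = 7.6020 - 2.7568 = 4.8452
P = 10^4.8452 = 70017.9039 mmHg

70017.9039 mmHg


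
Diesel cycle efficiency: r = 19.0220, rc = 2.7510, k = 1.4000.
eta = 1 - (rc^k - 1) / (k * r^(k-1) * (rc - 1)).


r^(k-1) = 3.2486
rc^k = 4.1237
eta = 0.6078 = 60.7760%

60.7760%


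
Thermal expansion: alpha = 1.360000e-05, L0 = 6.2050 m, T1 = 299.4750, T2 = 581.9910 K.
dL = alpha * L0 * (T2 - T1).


dT = 282.5160 K
dL = 1.360000e-05 * 6.2050 * 282.5160 = 0.023841 m
L_final = 6.228841 m

dL = 0.023841 m


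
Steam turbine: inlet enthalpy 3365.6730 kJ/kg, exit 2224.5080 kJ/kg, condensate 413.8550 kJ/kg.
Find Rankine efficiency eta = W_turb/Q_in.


W = 1141.1650 kJ/kg
Q_in = 2951.8180 kJ/kg
eta = 0.3866 = 38.6597%

eta = 38.6597%


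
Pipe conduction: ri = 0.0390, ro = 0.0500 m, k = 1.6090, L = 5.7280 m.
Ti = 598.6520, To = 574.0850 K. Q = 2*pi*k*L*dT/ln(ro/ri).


dT = 24.5670 K
ln(ro/ri) = 0.2485
Q = 2*pi*1.6090*5.7280*24.5670 / 0.2485 = 5725.7475 W

5725.7475 W


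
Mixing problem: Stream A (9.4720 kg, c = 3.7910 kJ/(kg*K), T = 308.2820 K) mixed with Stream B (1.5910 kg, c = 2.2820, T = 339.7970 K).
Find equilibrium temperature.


num = 12303.5866
den = 39.5390
Tf = 311.1759 K

311.1759 K


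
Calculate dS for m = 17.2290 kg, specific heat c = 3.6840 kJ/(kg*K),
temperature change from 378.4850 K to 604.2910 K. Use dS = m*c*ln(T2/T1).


T2/T1 = 1.5966
ln(T2/T1) = 0.4679
dS = 17.2290 * 3.6840 * 0.4679 = 29.6971 kJ/K

29.6971 kJ/K


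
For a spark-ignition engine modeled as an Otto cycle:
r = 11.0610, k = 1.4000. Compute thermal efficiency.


r^(k-1) = 2.6153
eta = 1 - 1/2.6153 = 0.6176 = 61.7631%

61.7631%


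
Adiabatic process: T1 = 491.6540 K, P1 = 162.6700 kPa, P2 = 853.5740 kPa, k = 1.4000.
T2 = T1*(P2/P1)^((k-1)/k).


(k-1)/k = 0.2857
(P2/P1)^exp = 1.6058
T2 = 491.6540 * 1.6058 = 789.5051 K

789.5051 K


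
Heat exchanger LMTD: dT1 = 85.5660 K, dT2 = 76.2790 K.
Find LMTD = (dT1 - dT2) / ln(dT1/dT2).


dT1/dT2 = 1.1218
ln(dT1/dT2) = 0.1149
LMTD = 9.2870 / 0.1149 = 80.8336 K

80.8336 K


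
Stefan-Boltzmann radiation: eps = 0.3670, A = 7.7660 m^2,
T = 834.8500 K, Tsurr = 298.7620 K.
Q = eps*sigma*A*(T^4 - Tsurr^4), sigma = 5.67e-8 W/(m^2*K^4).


T^4 = 4.8577e+11
Tsurr^4 = 7.9671e+09
Q = 0.3670 * 5.67e-8 * 7.7660 * 4.7781e+11 = 77214.4245 W

77214.4245 W


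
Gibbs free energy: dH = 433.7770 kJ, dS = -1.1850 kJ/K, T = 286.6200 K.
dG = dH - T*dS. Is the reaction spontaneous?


T*dS = 286.6200 * -1.1850 = -339.6447 kJ
dG = 433.7770 + 339.6447 = 773.4217 kJ (non-spontaneous)

dG = 773.4217 kJ, non-spontaneous


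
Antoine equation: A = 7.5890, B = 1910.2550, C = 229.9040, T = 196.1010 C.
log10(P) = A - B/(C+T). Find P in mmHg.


C+T = 426.0050
B/(C+T) = 4.4841
log10(P) = 7.5890 - 4.4841 = 3.1049
P = 10^3.1049 = 1273.1687 mmHg

1273.1687 mmHg


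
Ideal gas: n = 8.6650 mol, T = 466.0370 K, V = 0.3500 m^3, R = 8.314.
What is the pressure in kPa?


P = nRT/V = 8.6650 * 8.314 * 466.0370 / 0.3500
= 33573.6830 / 0.3500 = 95924.8085 Pa = 95.9248 kPa

95.9248 kPa


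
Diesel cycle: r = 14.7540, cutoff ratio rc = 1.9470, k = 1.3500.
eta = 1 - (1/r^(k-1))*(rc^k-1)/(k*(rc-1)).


r^(k-1) = 2.5652
rc^k = 2.4584
eta = 0.5553 = 55.5307%

55.5307%


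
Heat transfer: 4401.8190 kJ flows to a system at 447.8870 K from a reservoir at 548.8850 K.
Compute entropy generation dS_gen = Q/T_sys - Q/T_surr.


dS_sys = 4401.8190/447.8870 = 9.8280 kJ/K
dS_surr = -4401.8190/548.8850 = -8.0196 kJ/K
dS_gen = 9.8280 - 8.0196 = 1.8084 kJ/K (irreversible)

dS_gen = 1.8084 kJ/K, irreversible


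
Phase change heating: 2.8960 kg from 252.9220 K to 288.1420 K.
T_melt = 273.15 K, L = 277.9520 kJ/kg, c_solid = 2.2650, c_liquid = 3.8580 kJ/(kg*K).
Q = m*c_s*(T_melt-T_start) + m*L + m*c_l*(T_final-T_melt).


Q1 (sensible, solid) = 2.8960 * 2.2650 * 20.2280 = 132.6844 kJ
Q2 (latent) = 2.8960 * 277.9520 = 804.9490 kJ
Q3 (sensible, liquid) = 2.8960 * 3.8580 * 14.9920 = 167.5021 kJ
Q_total = 1105.1355 kJ

1105.1355 kJ


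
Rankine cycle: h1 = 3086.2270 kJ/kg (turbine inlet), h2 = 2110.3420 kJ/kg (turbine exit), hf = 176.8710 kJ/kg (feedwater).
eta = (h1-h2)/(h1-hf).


W = 975.8850 kJ/kg
Q_in = 2909.3560 kJ/kg
eta = 0.3354 = 33.5430%

eta = 33.5430%


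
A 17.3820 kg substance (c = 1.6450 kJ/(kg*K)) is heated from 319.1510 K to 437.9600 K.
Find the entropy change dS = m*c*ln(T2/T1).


T2/T1 = 1.3723
ln(T2/T1) = 0.3165
dS = 17.3820 * 1.6450 * 0.3165 = 9.0488 kJ/K

9.0488 kJ/K


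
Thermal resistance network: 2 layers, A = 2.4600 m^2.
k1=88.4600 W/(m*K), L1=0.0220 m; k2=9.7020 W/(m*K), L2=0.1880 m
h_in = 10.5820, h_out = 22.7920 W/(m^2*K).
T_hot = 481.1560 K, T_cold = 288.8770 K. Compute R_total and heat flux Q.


R_conv_in = 1/(10.5820*2.4600) = 0.0384
R_1 = 0.0220/(88.4600*2.4600) = 0.0001
R_2 = 0.1880/(9.7020*2.4600) = 0.0079
R_conv_out = 1/(22.7920*2.4600) = 0.0178
R_total = 0.0642 K/W
Q = 192.2790 / 0.0642 = 2993.6866 W

R_total = 0.0642 K/W, Q = 2993.6866 W


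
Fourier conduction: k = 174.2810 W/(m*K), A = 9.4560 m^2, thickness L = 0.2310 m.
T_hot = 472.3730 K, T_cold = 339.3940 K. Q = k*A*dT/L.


dT = 132.9790 K
Q = 174.2810 * 9.4560 * 132.9790 / 0.2310 = 948699.3206 W

948699.3206 W


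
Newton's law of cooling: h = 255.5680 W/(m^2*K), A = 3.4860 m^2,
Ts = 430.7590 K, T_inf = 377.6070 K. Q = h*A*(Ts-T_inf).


dT = 53.1520 K
Q = 255.5680 * 3.4860 * 53.1520 = 47353.6509 W

47353.6509 W


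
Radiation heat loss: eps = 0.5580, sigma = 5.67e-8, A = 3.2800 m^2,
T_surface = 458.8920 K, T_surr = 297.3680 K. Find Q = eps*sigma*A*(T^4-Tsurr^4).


T^4 = 4.4345e+10
Tsurr^4 = 7.8195e+09
Q = 0.5580 * 5.67e-8 * 3.2800 * 3.6525e+10 = 3790.3945 W

3790.3945 W


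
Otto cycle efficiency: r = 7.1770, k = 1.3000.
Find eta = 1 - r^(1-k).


r^(k-1) = 1.8063
eta = 1 - 1/1.8063 = 0.4464 = 44.6373%

44.6373%


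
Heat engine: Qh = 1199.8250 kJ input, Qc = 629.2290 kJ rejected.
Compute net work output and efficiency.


W = 1199.8250 - 629.2290 = 570.5960 kJ
eta = 570.5960 / 1199.8250 = 0.4756 = 47.5566%

W = 570.5960 kJ, eta = 47.5566%


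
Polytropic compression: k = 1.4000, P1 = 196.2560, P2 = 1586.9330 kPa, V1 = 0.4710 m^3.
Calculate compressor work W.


(k-1)/k = 0.2857
(P2/P1)^exp = 1.8170
W = 3.5000 * 196.2560 * 0.4710 * (1.8170 - 1) = 264.3198 kJ

264.3198 kJ


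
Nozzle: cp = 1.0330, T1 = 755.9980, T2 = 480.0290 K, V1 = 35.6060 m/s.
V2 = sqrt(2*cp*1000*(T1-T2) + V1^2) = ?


dT = 275.9690 K
2*cp*1000*dT = 570151.9540
V1^2 = 1267.7872
V2 = sqrt(571419.7412) = 755.9231 m/s

755.9231 m/s


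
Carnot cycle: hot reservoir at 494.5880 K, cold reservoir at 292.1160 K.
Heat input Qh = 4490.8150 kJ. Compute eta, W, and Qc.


eta = 1 - 292.1160/494.5880 = 0.4094
W = 0.4094 * 4490.8150 = 1838.4277 kJ
Qc = 4490.8150 - 1838.4277 = 2652.3873 kJ

eta = 40.9375%, W = 1838.4277 kJ, Qc = 2652.3873 kJ


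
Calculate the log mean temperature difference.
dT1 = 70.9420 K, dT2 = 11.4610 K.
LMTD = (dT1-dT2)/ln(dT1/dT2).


dT1/dT2 = 6.1899
ln(dT1/dT2) = 1.8229
LMTD = 59.4810 / 1.8229 = 32.6296 K

32.6296 K


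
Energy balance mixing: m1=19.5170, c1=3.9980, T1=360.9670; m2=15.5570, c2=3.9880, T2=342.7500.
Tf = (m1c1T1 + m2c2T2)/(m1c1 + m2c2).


num = 49430.5428
den = 140.0703
Tf = 352.8981 K

352.8981 K


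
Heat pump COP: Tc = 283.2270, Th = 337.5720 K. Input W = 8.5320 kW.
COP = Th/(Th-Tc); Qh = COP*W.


COP = 337.5720 / 54.3450 = 6.2116
Qh = 6.2116 * 8.5320 = 52.9978 kW

COP = 6.2116, Qh = 52.9978 kW


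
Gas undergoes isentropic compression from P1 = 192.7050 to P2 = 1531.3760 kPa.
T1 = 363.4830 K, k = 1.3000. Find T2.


(k-1)/k = 0.2308
(P2/P1)^exp = 1.6134
T2 = 363.4830 * 1.6134 = 586.4351 K

586.4351 K


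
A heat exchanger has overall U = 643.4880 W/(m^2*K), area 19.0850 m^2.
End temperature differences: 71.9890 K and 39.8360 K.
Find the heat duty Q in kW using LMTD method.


LMTD = 54.3362 K
Q = 643.4880 * 19.0850 * 54.3362 = 667300.5753 W = 667.3006 kW

667.3006 kW


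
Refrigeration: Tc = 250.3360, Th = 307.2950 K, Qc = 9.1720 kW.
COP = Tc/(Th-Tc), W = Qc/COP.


COP = 250.3360 / 56.9590 = 4.3950
W = 9.1720 / 4.3950 = 2.0869 kW

COP = 4.3950, W = 2.0869 kW


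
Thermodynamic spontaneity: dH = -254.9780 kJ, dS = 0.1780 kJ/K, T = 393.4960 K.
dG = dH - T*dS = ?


T*dS = 393.4960 * 0.1780 = 70.0423 kJ
dG = -254.9780 - 70.0423 = -325.0203 kJ (spontaneous)

dG = -325.0203 kJ, spontaneous


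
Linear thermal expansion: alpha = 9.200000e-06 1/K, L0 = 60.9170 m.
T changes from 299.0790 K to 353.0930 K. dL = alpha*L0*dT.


dT = 54.0140 K
dL = 9.200000e-06 * 60.9170 * 54.0140 = 0.030271 m
L_final = 60.947271 m

dL = 0.030271 m


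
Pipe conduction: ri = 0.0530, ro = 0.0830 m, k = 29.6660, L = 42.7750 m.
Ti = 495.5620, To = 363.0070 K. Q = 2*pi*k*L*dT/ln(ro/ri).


dT = 132.5550 K
ln(ro/ri) = 0.4485
Q = 2*pi*29.6660*42.7750*132.5550 / 0.4485 = 2356217.6032 W

2356217.6032 W


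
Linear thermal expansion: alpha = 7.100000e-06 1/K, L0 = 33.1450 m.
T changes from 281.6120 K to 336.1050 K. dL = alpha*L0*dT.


dT = 54.4930 K
dL = 7.100000e-06 * 33.1450 * 54.4930 = 0.012824 m
L_final = 33.157824 m

dL = 0.012824 m


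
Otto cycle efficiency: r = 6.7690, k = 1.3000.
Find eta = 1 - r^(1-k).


r^(k-1) = 1.7748
eta = 1 - 1/1.7748 = 0.4366 = 43.6567%

43.6567%


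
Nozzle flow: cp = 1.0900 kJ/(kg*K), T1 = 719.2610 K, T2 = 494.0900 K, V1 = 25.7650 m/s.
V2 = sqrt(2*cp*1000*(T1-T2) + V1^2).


dT = 225.1710 K
2*cp*1000*dT = 490872.7800
V1^2 = 663.8352
V2 = sqrt(491536.6152) = 701.0967 m/s

701.0967 m/s


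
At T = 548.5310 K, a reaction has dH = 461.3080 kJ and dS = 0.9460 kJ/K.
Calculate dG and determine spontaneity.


T*dS = 548.5310 * 0.9460 = 518.9103 kJ
dG = 461.3080 - 518.9103 = -57.6023 kJ (spontaneous)

dG = -57.6023 kJ, spontaneous


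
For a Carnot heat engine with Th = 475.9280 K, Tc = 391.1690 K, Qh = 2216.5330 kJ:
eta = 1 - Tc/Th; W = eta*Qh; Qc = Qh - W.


eta = 1 - 391.1690/475.9280 = 0.1781
W = 0.1781 * 2216.5330 = 394.7469 kJ
Qc = 2216.5330 - 394.7469 = 1821.7861 kJ

eta = 17.8092%, W = 394.7469 kJ, Qc = 1821.7861 kJ


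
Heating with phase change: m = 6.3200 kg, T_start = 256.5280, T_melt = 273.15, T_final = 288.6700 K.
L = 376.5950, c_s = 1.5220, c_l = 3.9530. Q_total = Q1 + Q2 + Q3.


Q1 (sensible, solid) = 6.3200 * 1.5220 * 16.6220 = 159.8877 kJ
Q2 (latent) = 6.3200 * 376.5950 = 2380.0804 kJ
Q3 (sensible, liquid) = 6.3200 * 3.9530 * 15.5200 = 387.7355 kJ
Q_total = 2927.7036 kJ

2927.7036 kJ


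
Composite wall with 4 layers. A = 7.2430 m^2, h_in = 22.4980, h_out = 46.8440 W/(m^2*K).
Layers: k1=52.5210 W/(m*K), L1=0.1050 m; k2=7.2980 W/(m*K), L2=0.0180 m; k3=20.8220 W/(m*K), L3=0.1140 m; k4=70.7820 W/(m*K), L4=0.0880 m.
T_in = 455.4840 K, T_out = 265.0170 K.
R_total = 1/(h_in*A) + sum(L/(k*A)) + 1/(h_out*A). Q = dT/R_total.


R_conv_in = 1/(22.4980*7.2430) = 0.0061
R_1 = 0.1050/(52.5210*7.2430) = 0.0003
R_2 = 0.0180/(7.2980*7.2430) = 0.0003
R_3 = 0.1140/(20.8220*7.2430) = 0.0008
R_4 = 0.0880/(70.7820*7.2430) = 0.0002
R_conv_out = 1/(46.8440*7.2430) = 0.0029
R_total = 0.0106 K/W
Q = 190.4670 / 0.0106 = 17920.9887 W

R_total = 0.0106 K/W, Q = 17920.9887 W


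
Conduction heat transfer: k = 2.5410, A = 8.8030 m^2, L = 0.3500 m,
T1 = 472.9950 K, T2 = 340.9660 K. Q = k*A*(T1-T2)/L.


dT = 132.0290 K
Q = 2.5410 * 8.8030 * 132.0290 / 0.3500 = 8437.9443 W

8437.9443 W


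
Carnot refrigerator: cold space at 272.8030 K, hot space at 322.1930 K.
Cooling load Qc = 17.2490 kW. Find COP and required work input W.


COP = 272.8030 / 49.3900 = 5.5234
W = 17.2490 / 5.5234 = 3.1229 kW

COP = 5.5234, W = 3.1229 kW


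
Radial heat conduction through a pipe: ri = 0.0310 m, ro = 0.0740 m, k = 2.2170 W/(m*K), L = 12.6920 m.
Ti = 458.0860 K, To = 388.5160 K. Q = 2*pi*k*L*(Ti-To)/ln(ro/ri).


dT = 69.5700 K
ln(ro/ri) = 0.8701
Q = 2*pi*2.2170*12.6920*69.5700 / 0.8701 = 14136.4218 W

14136.4218 W


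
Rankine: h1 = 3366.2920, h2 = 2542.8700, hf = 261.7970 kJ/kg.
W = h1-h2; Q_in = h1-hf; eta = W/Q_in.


W = 823.4220 kJ/kg
Q_in = 3104.4950 kJ/kg
eta = 0.2652 = 26.5235%

eta = 26.5235%


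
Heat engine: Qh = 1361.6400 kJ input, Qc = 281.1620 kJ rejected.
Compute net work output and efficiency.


W = 1361.6400 - 281.1620 = 1080.4780 kJ
eta = 1080.4780 / 1361.6400 = 0.7935 = 79.3512%

W = 1080.4780 kJ, eta = 79.3512%


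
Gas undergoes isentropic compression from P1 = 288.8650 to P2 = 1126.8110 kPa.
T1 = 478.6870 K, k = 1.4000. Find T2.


(k-1)/k = 0.2857
(P2/P1)^exp = 1.4754
T2 = 478.6870 * 1.4754 = 706.2418 K

706.2418 K


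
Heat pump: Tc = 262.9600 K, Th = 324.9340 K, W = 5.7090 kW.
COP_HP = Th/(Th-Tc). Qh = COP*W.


COP = 324.9340 / 61.9740 = 5.2431
Qh = 5.2431 * 5.7090 = 29.9327 kW

COP = 5.2431, Qh = 29.9327 kW


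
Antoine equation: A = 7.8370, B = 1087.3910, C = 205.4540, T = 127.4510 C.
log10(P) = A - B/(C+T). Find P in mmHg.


C+T = 332.9050
B/(C+T) = 3.2664
log10(P) = 7.8370 - 3.2664 = 4.5706
P = 10^4.5706 = 37207.4335 mmHg

37207.4335 mmHg


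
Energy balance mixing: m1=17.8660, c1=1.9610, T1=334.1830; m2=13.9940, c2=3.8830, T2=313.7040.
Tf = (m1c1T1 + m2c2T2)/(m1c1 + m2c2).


num = 28754.4451
den = 89.3739
Tf = 321.7319 K

321.7319 K


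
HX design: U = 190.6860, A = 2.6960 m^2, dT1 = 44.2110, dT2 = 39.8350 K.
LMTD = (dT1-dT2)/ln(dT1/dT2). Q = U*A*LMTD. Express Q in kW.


LMTD = 41.9850 K
Q = 190.6860 * 2.6960 * 41.9850 = 21584.0450 W = 21.5840 kW

21.5840 kW


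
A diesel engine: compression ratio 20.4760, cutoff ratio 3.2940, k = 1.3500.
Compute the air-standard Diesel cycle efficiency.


r^(k-1) = 2.8770
rc^k = 4.9995
eta = 0.5511 = 55.1107%

55.1107%


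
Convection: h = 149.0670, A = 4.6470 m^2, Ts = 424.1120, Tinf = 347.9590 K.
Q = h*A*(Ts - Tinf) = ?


dT = 76.1530 K
Q = 149.0670 * 4.6470 * 76.1530 = 52752.2758 W

52752.2758 W


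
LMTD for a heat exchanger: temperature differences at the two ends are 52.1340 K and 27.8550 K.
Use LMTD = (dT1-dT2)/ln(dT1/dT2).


dT1/dT2 = 1.8716
ln(dT1/dT2) = 0.6268
LMTD = 24.2790 / 0.6268 = 38.7345 K

38.7345 K


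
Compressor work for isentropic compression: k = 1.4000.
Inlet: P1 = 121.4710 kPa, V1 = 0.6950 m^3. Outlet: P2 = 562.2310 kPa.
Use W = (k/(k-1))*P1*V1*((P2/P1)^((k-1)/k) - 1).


(k-1)/k = 0.2857
(P2/P1)^exp = 1.5493
W = 3.5000 * 121.4710 * 0.6950 * (1.5493 - 1) = 162.2965 kJ

162.2965 kJ


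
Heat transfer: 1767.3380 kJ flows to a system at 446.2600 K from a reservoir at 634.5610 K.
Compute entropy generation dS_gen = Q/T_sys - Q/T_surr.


dS_sys = 1767.3380/446.2600 = 3.9603 kJ/K
dS_surr = -1767.3380/634.5610 = -2.7851 kJ/K
dS_gen = 3.9603 - 2.7851 = 1.1752 kJ/K (irreversible)

dS_gen = 1.1752 kJ/K, irreversible


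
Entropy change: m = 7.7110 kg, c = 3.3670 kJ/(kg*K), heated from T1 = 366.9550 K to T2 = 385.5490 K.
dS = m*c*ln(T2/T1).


T2/T1 = 1.0507
ln(T2/T1) = 0.0494
dS = 7.7110 * 3.3670 * 0.0494 = 1.2833 kJ/K

1.2833 kJ/K


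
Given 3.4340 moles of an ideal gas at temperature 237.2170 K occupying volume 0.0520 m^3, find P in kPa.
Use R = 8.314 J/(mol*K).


P = nRT/V = 3.4340 * 8.314 * 237.2170 / 0.0520
= 6772.6108 / 0.0520 = 130242.5158 Pa = 130.2425 kPa

130.2425 kPa


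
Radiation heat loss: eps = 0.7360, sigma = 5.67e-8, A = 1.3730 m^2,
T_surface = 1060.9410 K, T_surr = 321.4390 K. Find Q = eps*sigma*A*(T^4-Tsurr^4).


T^4 = 1.2670e+12
Tsurr^4 = 1.0676e+10
Q = 0.7360 * 5.67e-8 * 1.3730 * 1.2563e+12 = 71981.5851 W

71981.5851 W


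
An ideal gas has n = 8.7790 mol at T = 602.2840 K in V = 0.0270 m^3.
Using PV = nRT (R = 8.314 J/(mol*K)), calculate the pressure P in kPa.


P = nRT/V = 8.7790 * 8.314 * 602.2840 / 0.0270
= 43959.8696 / 0.0270 = 1628143.3176 Pa = 1628.1433 kPa

1628.1433 kPa


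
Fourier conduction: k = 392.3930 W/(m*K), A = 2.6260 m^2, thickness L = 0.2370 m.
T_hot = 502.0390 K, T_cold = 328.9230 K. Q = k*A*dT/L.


dT = 173.1160 K
Q = 392.3930 * 2.6260 * 173.1160 / 0.2370 = 752670.3979 W

752670.3979 W


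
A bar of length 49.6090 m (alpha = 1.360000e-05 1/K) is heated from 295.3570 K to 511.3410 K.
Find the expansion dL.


dT = 215.9840 K
dL = 1.360000e-05 * 49.6090 * 215.9840 = 0.145721 m
L_final = 49.754721 m

dL = 0.145721 m


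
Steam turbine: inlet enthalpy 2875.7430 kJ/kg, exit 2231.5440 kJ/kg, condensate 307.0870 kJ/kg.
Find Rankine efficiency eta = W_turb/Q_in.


W = 644.1990 kJ/kg
Q_in = 2568.6560 kJ/kg
eta = 0.2508 = 25.0792%

eta = 25.0792%


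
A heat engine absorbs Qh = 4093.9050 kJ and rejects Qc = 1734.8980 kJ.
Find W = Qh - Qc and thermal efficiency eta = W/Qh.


W = 4093.9050 - 1734.8980 = 2359.0070 kJ
eta = 2359.0070 / 4093.9050 = 0.5762 = 57.6224%

W = 2359.0070 kJ, eta = 57.6224%


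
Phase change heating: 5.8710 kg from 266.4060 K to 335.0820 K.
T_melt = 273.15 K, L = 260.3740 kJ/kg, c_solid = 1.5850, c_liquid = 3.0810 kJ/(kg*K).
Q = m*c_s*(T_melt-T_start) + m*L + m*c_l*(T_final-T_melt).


Q1 (sensible, solid) = 5.8710 * 1.5850 * 6.7440 = 62.7565 kJ
Q2 (latent) = 5.8710 * 260.3740 = 1528.6558 kJ
Q3 (sensible, liquid) = 5.8710 * 3.0810 * 61.9320 = 1120.2601 kJ
Q_total = 2711.6724 kJ

2711.6724 kJ


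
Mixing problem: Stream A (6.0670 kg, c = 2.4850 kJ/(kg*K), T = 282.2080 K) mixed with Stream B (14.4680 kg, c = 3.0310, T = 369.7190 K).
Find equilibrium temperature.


num = 20467.8129
den = 58.9290
Tf = 347.3300 K

347.3300 K


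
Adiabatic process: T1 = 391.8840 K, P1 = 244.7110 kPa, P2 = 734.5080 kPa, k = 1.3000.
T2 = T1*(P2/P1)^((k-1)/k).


(k-1)/k = 0.2308
(P2/P1)^exp = 1.2887
T2 = 391.8840 * 1.2887 = 505.0259 K

505.0259 K


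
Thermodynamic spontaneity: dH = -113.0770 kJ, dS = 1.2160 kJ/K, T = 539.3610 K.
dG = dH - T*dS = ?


T*dS = 539.3610 * 1.2160 = 655.8630 kJ
dG = -113.0770 - 655.8630 = -768.9400 kJ (spontaneous)

dG = -768.9400 kJ, spontaneous


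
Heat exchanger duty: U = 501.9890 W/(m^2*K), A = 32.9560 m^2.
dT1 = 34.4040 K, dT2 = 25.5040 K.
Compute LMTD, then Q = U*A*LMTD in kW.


LMTD = 29.7323 K
Q = 501.9890 * 32.9560 * 29.7323 = 491878.1430 W = 491.8781 kW

491.8781 kW


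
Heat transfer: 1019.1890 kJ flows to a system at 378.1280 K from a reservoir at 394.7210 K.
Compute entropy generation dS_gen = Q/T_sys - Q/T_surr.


dS_sys = 1019.1890/378.1280 = 2.6954 kJ/K
dS_surr = -1019.1890/394.7210 = -2.5820 kJ/K
dS_gen = 2.6954 - 2.5820 = 0.1133 kJ/K (irreversible)

dS_gen = 0.1133 kJ/K, irreversible
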